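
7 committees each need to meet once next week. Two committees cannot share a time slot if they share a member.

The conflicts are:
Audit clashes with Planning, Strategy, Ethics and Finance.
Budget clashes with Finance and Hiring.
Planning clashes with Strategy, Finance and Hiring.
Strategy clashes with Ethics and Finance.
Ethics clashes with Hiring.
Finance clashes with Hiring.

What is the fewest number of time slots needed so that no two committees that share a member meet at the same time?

Audit, Planning, Strategy, Finance pairwise conflict, so at least 4 time slots are needed.
Using 4 time slots: Audit=2, Budget=3, Planning=4, Strategy=3, Ethics=1, Finance=1, Hiring=2. Each listed conflict is separated.

4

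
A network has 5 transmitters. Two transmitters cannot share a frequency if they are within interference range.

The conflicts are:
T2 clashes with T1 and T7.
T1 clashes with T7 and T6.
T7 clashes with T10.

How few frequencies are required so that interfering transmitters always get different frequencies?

3

T2, T1, T7 pairwise conflict, so at least 3 frequencies are needed.
Using 3 frequencies: T2=3, T1=2, T7=1, T10=2, T6=1. Every pair that conflicts lands in different frequencies.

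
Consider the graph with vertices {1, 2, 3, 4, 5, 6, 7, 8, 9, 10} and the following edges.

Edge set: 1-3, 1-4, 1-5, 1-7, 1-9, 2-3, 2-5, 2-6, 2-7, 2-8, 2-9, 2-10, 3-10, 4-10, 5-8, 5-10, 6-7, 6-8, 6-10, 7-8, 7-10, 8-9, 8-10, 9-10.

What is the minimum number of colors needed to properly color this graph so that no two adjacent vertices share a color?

5

2, 6, 7, 8, 10 are mutually adjacent (a clique of size 5), so at least 5 colors are needed.
One proper 5-coloring: 1=red, 2=blue, 3=green, 4=blue, 5=yellow, 6=purple, 7=yellow, 8=green, 9=yellow, 10=red. Every edge joins two different colors.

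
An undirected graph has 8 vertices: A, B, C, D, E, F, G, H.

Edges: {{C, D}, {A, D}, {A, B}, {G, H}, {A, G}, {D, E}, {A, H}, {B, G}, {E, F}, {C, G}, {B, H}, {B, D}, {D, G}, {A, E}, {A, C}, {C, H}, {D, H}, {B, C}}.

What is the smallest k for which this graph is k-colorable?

6

A, B, C, D, G, H are mutually adjacent (a clique of size 6), so at least 6 colors are needed.
One proper 6-coloring: A=2, B=4, C=5, D=1, E=3, F=1, G=6, H=3. Every edge joins two different colors.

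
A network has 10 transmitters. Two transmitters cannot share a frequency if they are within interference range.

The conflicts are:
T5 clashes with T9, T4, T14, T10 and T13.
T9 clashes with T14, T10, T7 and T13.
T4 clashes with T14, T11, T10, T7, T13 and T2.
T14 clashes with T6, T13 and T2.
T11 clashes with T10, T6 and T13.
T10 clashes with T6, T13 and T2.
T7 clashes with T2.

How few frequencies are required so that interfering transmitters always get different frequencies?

T4, T11, T10, T13 all conflict with each other, so at least 4 frequencies are needed.
4 frequencies suffice: frequency 1 → {T9, T4, T6}; frequency 2 → {T14, T10, T7}; frequency 3 → {T13, T2}; frequency 4 → {T5, T11}. Every pair that conflicts lands in different frequencies.

4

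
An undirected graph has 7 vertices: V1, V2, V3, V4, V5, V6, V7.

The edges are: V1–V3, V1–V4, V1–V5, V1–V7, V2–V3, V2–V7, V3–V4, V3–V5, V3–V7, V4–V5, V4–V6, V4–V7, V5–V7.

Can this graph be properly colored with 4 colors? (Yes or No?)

V1, V3, V4, V5, V7 are mutually adjacent (a clique of size 5), so at least 5 colors are needed.
So 4 colors are not enough.

No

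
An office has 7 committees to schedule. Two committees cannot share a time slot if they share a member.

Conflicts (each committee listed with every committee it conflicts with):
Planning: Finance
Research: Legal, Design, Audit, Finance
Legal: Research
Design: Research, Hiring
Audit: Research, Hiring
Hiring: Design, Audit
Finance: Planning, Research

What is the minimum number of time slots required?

2

Planning and Finance conflict, so at least 2 time slots are needed.
2 time slots suffice: Planning=1, Research=1, Legal=2, Design=2, Audit=2, Hiring=1, Finance=2. Every pair that conflicts lands in different time slots.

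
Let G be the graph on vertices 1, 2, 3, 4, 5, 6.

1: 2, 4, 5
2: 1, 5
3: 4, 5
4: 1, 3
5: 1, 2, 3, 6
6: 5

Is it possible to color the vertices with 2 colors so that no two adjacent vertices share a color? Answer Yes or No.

No

1, 2, 5 are pairwise adjacent, so at least 3 colors are needed.
So 2 colors are not enough.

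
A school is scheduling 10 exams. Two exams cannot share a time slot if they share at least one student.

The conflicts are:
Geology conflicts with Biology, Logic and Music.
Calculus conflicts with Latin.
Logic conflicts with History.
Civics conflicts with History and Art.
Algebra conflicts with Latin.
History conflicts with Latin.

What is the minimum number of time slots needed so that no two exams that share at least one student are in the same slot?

2

Calculus and Latin conflict, so at least 2 time slots are needed.
Using 2 time slots: Geology=1, Biology=2, Calculus=1, Logic=2, Civics=2, Algebra=1, Music=2, History=1, Art=1, Latin=2. Each listed conflict is separated.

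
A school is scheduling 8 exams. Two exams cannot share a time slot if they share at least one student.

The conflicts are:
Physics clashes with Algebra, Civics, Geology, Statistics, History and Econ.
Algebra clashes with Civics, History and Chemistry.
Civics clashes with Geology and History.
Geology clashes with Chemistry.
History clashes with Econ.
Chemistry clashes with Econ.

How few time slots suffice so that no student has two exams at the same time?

4

Physics, Algebra, Civics, History are mutually in conflict, so at least 4 time slots are needed.
A valid assignment using 4 time slots: Physics=1, Algebra=2, Civics=3, Geology=2, Statistics=2, History=4, Chemistry=1, Econ=2. No two conflicting exams share a time slot.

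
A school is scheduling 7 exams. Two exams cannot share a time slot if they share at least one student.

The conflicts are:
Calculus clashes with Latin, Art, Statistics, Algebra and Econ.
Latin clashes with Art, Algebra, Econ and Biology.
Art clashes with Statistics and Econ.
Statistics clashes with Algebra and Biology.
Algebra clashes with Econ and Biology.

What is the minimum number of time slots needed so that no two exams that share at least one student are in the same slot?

4

Calculus, Latin, Art, Econ all conflict with each other, so at least 4 time slots are needed.
4 time slots suffice: time slot 1 → {Latin, Statistics}; time slot 2 → {Art, Algebra}; time slot 3 → {Calculus, Biology}; time slot 4 → {Econ}. Every pair that conflicts lands in different time slots.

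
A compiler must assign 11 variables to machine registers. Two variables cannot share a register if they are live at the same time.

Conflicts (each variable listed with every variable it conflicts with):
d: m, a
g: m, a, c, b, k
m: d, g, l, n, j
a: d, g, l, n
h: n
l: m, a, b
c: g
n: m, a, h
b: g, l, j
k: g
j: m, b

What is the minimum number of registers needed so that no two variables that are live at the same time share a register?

2

m and n conflict, so at least 2 registers are needed.
2 registers suffice: register 1 → {m, a, h, c, b, k}; register 2 → {d, g, l, n, j}. Each listed conflict is separated.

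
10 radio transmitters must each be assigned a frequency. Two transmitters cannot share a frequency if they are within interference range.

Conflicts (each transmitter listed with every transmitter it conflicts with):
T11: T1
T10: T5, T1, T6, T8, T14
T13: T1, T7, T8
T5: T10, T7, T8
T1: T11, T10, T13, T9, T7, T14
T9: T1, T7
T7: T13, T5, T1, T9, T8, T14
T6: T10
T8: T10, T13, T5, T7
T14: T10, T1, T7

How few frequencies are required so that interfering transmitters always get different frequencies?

T1, T7, T14 pairwise conflict, so at least 3 frequencies are needed.
3 frequencies suffice: frequency 1 → {T11, T10, T7}; frequency 2 → {T1, T6, T8}; frequency 3 → {T13, T5, T9, T14}. Each listed conflict is separated.

3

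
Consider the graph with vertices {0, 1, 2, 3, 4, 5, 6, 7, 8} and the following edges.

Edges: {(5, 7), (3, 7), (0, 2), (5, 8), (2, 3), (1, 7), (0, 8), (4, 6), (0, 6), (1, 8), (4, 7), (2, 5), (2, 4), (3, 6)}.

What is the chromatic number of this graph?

4 and 7 are adjacent, so at least 2 colors are needed.
2 colors suffice: color red → {2, 6, 7, 8}; color blue → {0, 1, 3, 4, 5}. No two adjacent vertices share a color.

2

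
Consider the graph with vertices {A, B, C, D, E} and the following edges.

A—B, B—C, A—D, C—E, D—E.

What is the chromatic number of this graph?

The cycle A-B-C-E-D-A has odd length 5, so it cannot be 2-colored; at least 3 colors are needed.
One proper 3-coloring: A=red, B=blue, C=red, D=green, E=blue. No two adjacent vertices share a color.

3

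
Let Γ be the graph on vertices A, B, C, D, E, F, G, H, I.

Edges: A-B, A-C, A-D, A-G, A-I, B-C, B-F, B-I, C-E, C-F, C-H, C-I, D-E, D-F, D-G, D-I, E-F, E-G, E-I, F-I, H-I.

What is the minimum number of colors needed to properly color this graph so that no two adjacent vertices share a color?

4

D, E, F, I form a clique, so at least 4 colors are needed.
One proper 4-coloring: A=3, B=4, C=2, D=2, E=4, F=3, G=1, H=3, I=1. Each edge has distinct colors on its endpoints.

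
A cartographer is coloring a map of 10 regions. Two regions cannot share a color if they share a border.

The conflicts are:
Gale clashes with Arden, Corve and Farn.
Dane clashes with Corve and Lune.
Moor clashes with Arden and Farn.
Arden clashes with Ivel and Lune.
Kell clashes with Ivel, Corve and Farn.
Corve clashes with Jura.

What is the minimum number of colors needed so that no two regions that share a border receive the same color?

3

The cycle Kell-Farn-Gale-Arden-Ivel-Kell has odd length 5, so it cannot be 2-colored; at least 3 colors are needed.
3 colors suffice: color 1 → {Arden, Corve, Farn}; color 2 → {Gale, Dane, Moor, Kell, Jura}; color 3 → {Ivel, Lune}. Every pair that conflicts lands in different colors.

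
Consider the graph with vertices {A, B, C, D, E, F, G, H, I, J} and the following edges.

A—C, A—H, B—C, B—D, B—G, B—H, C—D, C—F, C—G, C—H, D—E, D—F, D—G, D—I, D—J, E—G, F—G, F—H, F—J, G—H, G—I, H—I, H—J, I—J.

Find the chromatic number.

4

B, C, G, H form a clique, so at least 4 colors are needed.
4 colors suffice: A=2, B=4, C=3, D=1, E=3, F=4, G=2, H=1, I=3, J=2. No two adjacent vertices share a color.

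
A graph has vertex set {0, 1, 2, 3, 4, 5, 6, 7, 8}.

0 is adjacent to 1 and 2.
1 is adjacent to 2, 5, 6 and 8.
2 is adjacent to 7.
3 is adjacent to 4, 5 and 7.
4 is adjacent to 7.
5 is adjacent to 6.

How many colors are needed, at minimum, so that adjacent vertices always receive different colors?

3

3, 4, 7 form a triangle, so at least 3 colors are needed.
3 colors suffice: 0=c, 1=a, 2=b, 3=c, 4=b, 5=b, 6=c, 7=a, 8=b. No two adjacent vertices share a color.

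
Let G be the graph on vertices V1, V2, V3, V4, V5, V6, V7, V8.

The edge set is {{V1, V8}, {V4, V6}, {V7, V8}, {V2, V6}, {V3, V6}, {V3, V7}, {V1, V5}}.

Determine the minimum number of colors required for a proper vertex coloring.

V1 and V5 are adjacent, so at least 2 colors are needed.
A valid assignment using 2 colors: V1=R, V2=B, V3=B, V4=B, V5=B, V6=R, V7=R, V8=B. Every edge joins two different colors.

2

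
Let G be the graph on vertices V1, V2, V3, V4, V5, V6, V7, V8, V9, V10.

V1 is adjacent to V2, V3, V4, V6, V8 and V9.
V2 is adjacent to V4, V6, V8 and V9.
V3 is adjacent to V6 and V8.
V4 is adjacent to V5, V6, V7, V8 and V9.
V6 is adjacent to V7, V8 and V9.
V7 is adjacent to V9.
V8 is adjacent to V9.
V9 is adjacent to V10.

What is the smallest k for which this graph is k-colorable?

V1, V2, V4, V6, V8, V9 are pairwise adjacent (a clique of size 6), so at least 6 colors are needed.
6 colors suffice: V1=4, V2=6, V3=1, V4=1, V5=2, V6=2, V7=4, V8=5, V9=3, V10=1. Each edge has distinct colors on its endpoints.

6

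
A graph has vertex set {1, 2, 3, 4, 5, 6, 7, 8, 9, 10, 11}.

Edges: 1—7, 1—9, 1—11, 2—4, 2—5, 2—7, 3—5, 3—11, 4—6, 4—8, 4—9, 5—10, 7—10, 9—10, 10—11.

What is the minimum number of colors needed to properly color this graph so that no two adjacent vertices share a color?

3

The cycle 9-4-2-7-10-9 has odd length 5, so it cannot be 2-colored; at least 3 colors are needed.
3 colors suffice: color a → {1, 3, 4, 10}; color b → {2, 6, 8, 9, 11}; color c → {5, 7}. Each edge has distinct colors on its endpoints.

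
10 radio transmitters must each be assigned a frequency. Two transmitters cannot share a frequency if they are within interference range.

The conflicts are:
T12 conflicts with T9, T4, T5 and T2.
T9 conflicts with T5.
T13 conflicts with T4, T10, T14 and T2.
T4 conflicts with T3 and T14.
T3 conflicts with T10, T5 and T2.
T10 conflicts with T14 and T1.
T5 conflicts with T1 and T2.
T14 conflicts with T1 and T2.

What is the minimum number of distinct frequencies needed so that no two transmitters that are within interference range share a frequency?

T13, T4, T14 all conflict with each other, so at least 3 frequencies are needed.
3 frequencies suffice: T12=3, T9=2, T13=3, T4=2, T3=3, T10=2, T5=1, T14=1, T1=3, T2=2. Every pair that conflicts lands in different frequencies.

3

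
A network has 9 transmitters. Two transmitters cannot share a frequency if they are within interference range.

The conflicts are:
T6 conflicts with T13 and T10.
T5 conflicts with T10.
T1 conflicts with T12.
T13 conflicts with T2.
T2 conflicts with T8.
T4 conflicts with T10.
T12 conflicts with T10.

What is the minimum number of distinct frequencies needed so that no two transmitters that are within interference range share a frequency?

2

T13 and T2 conflict, so at least 2 frequencies are needed.
A valid assignment using 2 frequencies: T6=2, T5=2, T1=1, T13=1, T2=2, T4=2, T12=2, T8=1, T10=1. No two conflicting transmitters share a frequency.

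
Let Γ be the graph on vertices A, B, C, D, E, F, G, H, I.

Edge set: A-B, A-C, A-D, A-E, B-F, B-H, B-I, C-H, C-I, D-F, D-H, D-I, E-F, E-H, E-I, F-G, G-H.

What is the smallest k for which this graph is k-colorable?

A and E are adjacent, so at least 2 colors are needed.
2 colors suffice: A=red, B=blue, C=blue, D=blue, E=blue, F=red, G=blue, H=red, I=red. Each edge has distinct colors on its endpoints.

2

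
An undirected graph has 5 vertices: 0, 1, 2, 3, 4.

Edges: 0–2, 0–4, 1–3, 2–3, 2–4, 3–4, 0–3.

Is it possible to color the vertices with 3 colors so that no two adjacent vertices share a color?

0, 2, 3, 4 are pairwise adjacent (a clique of size 4), so at least 4 colors are needed.
So 3 colors are not enough.

No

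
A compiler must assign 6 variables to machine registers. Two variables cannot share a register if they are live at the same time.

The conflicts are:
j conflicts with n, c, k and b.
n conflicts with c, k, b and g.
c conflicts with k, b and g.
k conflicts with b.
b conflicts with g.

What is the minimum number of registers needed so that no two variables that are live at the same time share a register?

5

j, n, c, k, b are mutually in conflict, so at least 5 registers are needed.
5 registers suffice: register 1 → {n}; register 2 → {c}; register 3 → {b}; register 4 → {j, g}; register 5 → {k}. Each listed conflict is separated.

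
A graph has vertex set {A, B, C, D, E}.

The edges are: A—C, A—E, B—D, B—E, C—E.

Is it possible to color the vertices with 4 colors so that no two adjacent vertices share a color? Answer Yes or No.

The chromatic number is 3. A, C, E are mutually adjacent, so at least 3 colors are needed.
3 colors suffice: color 1 → {D, E}; color 2 → {A, B}; color 3 → {C}.
Since 4 ≥ 3, a proper 4-coloring certainly exists.

Yes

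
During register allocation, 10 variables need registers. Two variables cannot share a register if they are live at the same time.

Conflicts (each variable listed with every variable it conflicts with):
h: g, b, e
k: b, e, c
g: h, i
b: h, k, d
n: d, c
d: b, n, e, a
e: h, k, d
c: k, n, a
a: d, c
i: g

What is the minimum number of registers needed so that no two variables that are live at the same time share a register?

3

The cycle d-a-c-k-e-d has odd length 5, so it cannot be 2-colored; at least 3 registers are needed.
A valid assignment using 3 registers: h=1, k=3, g=2, b=2, n=2, d=1, e=2, c=1, a=2, i=1. Each listed conflict is separated.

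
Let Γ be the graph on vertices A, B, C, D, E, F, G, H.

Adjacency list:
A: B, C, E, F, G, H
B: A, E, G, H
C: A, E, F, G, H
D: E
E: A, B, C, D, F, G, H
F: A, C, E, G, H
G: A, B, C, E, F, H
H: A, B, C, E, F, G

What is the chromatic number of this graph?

A, C, E, F, G, H are pairwise adjacent (a clique of size 6), so at least 6 colors are needed.
6 colors suffice: color 1 → {E}; color 2 → {D, H}; color 3 → {G}; color 4 → {A}; color 5 → {B, F}; color 6 → {C}. Each edge has distinct colors on its endpoints.

6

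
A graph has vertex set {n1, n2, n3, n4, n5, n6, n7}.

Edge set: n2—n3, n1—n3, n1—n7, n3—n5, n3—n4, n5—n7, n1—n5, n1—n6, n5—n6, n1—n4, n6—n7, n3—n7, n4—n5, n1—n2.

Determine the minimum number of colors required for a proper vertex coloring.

4

n1, n5, n6, n7 are mutually adjacent (a clique of size 4), so at least 4 colors are needed.
4 colors suffice: color 1 → {n1}; color 2 → {n2, n5}; color 3 → {n3, n6}; color 4 → {n4, n7}. Each edge has distinct colors on its endpoints.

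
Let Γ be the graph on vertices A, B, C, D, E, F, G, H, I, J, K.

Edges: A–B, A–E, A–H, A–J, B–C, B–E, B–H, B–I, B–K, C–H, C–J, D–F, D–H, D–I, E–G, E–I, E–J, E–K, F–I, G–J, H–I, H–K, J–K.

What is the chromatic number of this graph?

A, E, J are pairwise adjacent, so at least 3 colors are needed.
A valid assignment using 3 colors: A=green, B=blue, C=green, D=blue, E=red, F=red, G=green, H=red, I=green, J=blue, K=green. No two adjacent vertices share a color.

3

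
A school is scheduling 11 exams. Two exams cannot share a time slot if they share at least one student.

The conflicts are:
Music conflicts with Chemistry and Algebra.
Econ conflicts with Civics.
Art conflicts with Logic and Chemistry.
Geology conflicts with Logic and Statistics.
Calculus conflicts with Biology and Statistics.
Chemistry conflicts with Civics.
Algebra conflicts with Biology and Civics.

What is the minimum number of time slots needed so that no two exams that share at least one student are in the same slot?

The cycle Civics-Chemistry-Art-Logic-Geology-Statistics-Calculus-Biology-Algebra-Civics has odd length 9, so it cannot be 2-colored; at least 3 time slots are needed.
3 time slots suffice: time slot 1 → {Econ, Geology, Calculus, Chemistry, Algebra}; time slot 2 → {Music, Art, Biology, Civics, Statistics}; time slot 3 → {Logic}. No two conflicting exams share a time slot.

3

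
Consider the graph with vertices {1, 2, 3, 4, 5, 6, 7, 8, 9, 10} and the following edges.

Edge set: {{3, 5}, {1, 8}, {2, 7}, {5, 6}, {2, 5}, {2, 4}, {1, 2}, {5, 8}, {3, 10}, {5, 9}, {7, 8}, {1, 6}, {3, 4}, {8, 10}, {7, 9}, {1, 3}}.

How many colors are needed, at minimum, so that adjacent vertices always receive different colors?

7 and 8 are adjacent, so at least 2 colors are needed.
2 colors suffice: 1=a, 2=b, 3=b, 4=a, 5=a, 6=b, 7=a, 8=b, 9=b, 10=a. Every edge joins two different colors.

2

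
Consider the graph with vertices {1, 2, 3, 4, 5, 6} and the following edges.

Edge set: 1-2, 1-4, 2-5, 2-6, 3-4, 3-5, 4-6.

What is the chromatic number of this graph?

The cycle 4-3-5-2-1-4 has odd length 5, so it cannot be 2-colored; at least 3 colors are needed.
3 colors suffice: color red → {2, 4}; color blue → {1, 5, 6}; color green → {3}. Each edge has distinct colors on its endpoints.

3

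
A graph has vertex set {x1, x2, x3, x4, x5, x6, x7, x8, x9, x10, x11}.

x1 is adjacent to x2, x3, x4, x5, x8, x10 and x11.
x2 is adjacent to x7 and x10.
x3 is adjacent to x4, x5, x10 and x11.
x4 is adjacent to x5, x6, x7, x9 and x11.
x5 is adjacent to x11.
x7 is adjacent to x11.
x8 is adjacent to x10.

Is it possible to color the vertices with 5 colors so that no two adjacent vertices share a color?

Yes

The chromatic number is 5. x1, x3, x4, x5, x11 are mutually adjacent (a clique of size 5), so at least 5 colors are needed.
A valid assignment using 5 colors: x1=blue, x2=green, x3=green, x4=red, x5=purple, x6=blue, x7=blue, x8=green, x9=blue, x10=red, x11=yellow.
That is already a proper 5-coloring.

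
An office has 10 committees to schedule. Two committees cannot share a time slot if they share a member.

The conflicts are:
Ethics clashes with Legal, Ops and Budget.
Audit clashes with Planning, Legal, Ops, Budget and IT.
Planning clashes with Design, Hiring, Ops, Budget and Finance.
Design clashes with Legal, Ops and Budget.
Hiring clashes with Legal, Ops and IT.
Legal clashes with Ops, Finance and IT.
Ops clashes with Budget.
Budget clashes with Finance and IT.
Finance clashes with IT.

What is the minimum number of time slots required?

4

Audit, Planning, Ops, Budget all conflict with each other, so at least 4 time slots are needed.
4 time slots suffice: time slot 1 → {Legal, Budget}; time slot 2 → {Ops, IT}; time slot 3 → {Ethics, Planning}; time slot 4 → {Audit, Design, Hiring, Finance}. Every pair that conflicts lands in different time slots.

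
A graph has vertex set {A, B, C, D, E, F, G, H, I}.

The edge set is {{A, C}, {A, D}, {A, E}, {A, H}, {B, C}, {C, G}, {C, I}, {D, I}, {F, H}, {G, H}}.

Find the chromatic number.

F and H are adjacent, so at least 2 colors are needed.
A valid assignment using 2 colors: A=2, B=2, C=1, D=1, E=1, F=2, G=2, H=1, I=2. No two adjacent vertices share a color.

2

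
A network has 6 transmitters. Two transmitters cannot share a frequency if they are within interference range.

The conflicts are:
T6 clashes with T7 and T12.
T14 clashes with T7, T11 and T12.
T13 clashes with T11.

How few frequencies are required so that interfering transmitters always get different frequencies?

2

T6 and T7 conflict, so at least 2 frequencies are needed.
A valid assignment using 2 frequencies: T6=1, T14=1, T7=2, T13=1, T11=2, T12=2. No two conflicting transmitters share a frequency.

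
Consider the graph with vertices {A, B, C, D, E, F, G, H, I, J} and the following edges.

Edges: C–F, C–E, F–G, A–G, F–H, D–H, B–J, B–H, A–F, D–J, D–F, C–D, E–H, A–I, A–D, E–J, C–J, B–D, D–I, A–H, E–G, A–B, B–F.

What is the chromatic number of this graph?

5

A, B, D, F, H are mutually adjacent (a clique of size 5), so at least 5 colors are needed.
5 colors suffice: color 1 → {D, E}; color 2 → {A, J}; color 3 → {F, I}; color 4 → {B, C, G}; color 5 → {H}. No two adjacent vertices share a color.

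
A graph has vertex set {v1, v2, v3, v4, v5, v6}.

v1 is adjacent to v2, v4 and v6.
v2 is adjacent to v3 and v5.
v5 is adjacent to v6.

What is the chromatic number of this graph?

2

v5 and v6 are adjacent, so at least 2 colors are needed.
2 colors suffice: color 1 → {v1, v3, v5}; color 2 → {v2, v4, v6}. Every edge joins two different colors.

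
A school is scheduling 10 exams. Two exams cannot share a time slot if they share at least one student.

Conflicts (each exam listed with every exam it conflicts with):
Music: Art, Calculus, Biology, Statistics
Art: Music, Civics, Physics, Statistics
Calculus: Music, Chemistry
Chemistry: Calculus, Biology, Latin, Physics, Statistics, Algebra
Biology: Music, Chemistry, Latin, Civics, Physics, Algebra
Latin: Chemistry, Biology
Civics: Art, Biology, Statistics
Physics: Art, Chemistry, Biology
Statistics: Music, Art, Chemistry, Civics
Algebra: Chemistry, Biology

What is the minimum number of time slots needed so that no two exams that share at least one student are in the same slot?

3

Music, Art, Statistics pairwise conflict, so at least 3 time slots are needed.
Using 3 time slots: Music=2, Art=1, Calculus=1, Chemistry=2, Biology=1, Latin=3, Civics=2, Physics=3, Statistics=3, Algebra=3. No two conflicting exams share a time slot.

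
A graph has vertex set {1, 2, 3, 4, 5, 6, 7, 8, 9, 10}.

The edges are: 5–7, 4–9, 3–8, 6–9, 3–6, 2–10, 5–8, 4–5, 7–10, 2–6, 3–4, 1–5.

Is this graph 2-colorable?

No

The cycle 5-4-9-6-2-10-7-5 has odd length 7, so it cannot be 2-colored; at least 3 colors are needed.
So 2 colors are not enough.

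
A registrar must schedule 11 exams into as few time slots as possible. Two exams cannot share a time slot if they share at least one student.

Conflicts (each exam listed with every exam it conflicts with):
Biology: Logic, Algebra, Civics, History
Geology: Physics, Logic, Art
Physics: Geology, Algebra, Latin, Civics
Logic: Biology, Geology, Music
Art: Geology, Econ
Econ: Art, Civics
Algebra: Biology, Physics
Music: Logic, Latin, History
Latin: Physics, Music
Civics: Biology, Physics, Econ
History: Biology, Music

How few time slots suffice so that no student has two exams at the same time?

The cycle Latin-Physics-Geology-Logic-Music-Latin has odd length 5, so it cannot be 2-colored; at least 3 time slots are needed.
Using 3 time slots: Biology=1, Geology=2, Physics=1, Logic=3, Art=1, Econ=3, Algebra=2, Music=1, Latin=2, Civics=2, History=2. Every pair that conflicts lands in different time slots.

3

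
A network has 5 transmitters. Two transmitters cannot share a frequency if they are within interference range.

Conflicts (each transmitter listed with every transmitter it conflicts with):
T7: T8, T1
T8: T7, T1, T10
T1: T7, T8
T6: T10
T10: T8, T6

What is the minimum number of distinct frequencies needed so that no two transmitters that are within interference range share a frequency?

T7, T8, T1 pairwise conflict, so at least 3 frequencies are needed.
A valid assignment using 3 frequencies: T7=2, T8=1, T1=3, T6=1, T10=2. No two conflicting transmitters share a frequency.

3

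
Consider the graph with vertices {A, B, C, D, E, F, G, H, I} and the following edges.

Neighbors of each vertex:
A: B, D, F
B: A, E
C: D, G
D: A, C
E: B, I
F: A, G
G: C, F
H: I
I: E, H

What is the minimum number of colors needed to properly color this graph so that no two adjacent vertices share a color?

The cycle C-D-A-F-G-C has odd length 5, so it cannot be 2-colored; at least 3 colors are needed.
3 colors suffice: color 1 → {A, G, I}; color 2 → {B, C, F, H}; color 3 → {D, E}. Every edge joins two different colors.

3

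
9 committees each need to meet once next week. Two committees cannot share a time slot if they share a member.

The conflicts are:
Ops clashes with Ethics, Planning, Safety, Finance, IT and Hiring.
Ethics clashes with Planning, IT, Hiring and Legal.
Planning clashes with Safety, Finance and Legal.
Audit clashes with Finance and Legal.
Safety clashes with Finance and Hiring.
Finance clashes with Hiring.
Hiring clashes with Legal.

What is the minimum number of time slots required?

4

Ops, Safety, Finance, Hiring are mutually in conflict, so at least 4 time slots are needed.
4 time slots suffice: time slot 1 → {Ops, Legal}; time slot 2 → {Ethics, Finance}; time slot 3 → {Planning, Audit, IT, Hiring}; time slot 4 → {Safety}. No two conflicting committees share a time slot.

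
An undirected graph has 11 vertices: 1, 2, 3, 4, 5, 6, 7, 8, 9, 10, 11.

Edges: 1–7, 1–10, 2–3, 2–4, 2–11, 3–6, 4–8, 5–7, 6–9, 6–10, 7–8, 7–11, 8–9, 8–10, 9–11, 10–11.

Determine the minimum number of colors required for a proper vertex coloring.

The cycle 10-6-3-2-11-10 has odd length 5, so it cannot be 2-colored; at least 3 colors are needed.
3 colors suffice: color a → {2, 7, 9, 10}; color b → {1, 5, 6, 8, 11}; color c → {3, 4}. Each edge has distinct colors on its endpoints.

3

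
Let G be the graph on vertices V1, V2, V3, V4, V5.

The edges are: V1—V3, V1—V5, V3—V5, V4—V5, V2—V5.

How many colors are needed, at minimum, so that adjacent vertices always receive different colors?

3

V1, V3, V5 form a triangle, so at least 3 colors are needed.
3 colors suffice: color R → {V5}; color B → {V2, V3, V4}; color G → {V1}. Every edge joins two different colors.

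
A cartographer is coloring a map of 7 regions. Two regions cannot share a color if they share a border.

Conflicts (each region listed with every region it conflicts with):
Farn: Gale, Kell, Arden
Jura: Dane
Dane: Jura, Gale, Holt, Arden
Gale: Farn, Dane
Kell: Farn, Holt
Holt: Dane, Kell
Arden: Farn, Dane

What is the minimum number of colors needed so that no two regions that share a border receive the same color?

The cycle Farn-Arden-Dane-Holt-Kell-Farn has odd length 5, so it cannot be 2-colored; at least 3 colors are needed.
One proper 3-coloring: Farn=1, Jura=2, Dane=1, Gale=2, Kell=2, Holt=3, Arden=2. Each listed conflict is separated.

3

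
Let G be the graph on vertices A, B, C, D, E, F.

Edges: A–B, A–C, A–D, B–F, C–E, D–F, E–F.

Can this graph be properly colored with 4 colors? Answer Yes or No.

Yes

The chromatic number is 3. The cycle E-F-B-A-C-E has odd length 5, so it cannot be 2-colored; at least 3 colors are needed.
3 colors suffice: color 1 → {A, F}; color 2 → {B, C, D}; color 3 → {E}.
Since 4 ≥ 3, a proper 4-coloring certainly exists.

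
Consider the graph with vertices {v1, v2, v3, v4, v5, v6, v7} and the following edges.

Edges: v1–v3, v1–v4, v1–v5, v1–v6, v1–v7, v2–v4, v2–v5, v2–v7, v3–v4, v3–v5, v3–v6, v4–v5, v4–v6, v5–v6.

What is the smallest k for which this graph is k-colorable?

v1, v3, v4, v5, v6 are pairwise adjacent (a clique of size 5), so at least 5 colors are needed.
5 colors suffice: color 1 → {v1, v2}; color 2 → {v4, v7}; color 3 → {v5}; color 4 → {v3}; color 5 → {v6}. Each edge has distinct colors on its endpoints.

5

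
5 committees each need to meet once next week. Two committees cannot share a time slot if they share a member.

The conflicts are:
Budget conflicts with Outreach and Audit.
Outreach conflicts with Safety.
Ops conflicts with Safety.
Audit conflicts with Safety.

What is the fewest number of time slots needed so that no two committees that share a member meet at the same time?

Ops and Safety conflict, so at least 2 time slots are needed.
A valid assignment using 2 time slots: Budget=1, Outreach=2, Ops=2, Audit=2, Safety=1. No two conflicting committees share a time slot.

2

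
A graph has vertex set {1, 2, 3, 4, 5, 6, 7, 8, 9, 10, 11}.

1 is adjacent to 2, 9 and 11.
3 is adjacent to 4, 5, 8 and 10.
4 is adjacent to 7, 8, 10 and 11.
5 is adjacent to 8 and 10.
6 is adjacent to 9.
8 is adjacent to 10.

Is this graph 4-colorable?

Yes

The chromatic number is 4. 3, 5, 8, 10 form a clique, so at least 4 colors are needed.
A valid assignment using 4 colors: 1=a, 2=b, 3=c, 4=a, 5=a, 6=a, 7=b, 8=d, 9=b, 10=b, 11=b.
That is already a proper 4-coloring.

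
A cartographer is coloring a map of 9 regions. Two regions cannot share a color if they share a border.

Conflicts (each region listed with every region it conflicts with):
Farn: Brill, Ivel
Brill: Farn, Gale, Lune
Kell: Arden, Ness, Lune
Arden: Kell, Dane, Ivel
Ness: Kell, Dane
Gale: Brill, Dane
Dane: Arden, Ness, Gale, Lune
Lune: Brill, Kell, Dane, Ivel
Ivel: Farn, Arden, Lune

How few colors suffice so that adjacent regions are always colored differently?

2

Ness and Dane conflict, so at least 2 colors are needed.
One proper 2-coloring: Farn=2, Brill=1, Kell=1, Arden=2, Ness=2, Gale=2, Dane=1, Lune=2, Ivel=1. No two conflicting regions share a color.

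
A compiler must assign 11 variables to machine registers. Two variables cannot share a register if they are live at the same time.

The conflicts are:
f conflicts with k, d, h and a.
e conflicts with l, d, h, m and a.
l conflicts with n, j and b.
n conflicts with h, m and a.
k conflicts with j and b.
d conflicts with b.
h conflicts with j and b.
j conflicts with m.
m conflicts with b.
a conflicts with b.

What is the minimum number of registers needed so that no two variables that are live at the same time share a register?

n and h conflict, so at least 2 registers are needed.
Using 2 registers: f=1, e=1, l=2, n=1, k=2, d=2, h=2, j=1, m=2, a=2, b=1. Every pair that conflicts lands in different registers.

2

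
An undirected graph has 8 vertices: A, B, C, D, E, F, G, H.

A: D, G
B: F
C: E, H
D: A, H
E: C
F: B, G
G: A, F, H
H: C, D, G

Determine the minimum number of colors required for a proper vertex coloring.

F and G are adjacent, so at least 2 colors are needed.
A valid assignment using 2 colors: A=blue, B=red, C=red, D=red, E=blue, F=blue, G=red, H=blue. Each edge has distinct colors on its endpoints.

2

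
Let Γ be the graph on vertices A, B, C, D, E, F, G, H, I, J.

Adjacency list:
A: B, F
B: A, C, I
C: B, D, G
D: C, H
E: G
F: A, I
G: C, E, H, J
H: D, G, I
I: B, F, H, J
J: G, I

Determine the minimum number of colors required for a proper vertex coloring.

3

The cycle I-H-G-C-B-I has odd length 5, so it cannot be 2-colored; at least 3 colors are needed.
3 colors suffice: color 1 → {A, D, G, I}; color 2 → {C, E, F, H, J}; color 3 → {B}. Each edge has distinct colors on its endpoints.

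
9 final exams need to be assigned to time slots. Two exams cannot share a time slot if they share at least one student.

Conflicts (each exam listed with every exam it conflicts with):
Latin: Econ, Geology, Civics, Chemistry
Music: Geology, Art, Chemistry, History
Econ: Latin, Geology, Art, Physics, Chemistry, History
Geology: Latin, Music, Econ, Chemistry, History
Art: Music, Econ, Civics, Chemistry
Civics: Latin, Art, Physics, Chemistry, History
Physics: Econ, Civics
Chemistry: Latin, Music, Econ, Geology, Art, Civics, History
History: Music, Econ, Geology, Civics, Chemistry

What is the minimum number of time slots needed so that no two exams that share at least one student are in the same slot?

4

Econ, Geology, Chemistry, History all conflict with each other, so at least 4 time slots are needed.
4 time slots suffice: time slot 1 → {Physics, Chemistry}; time slot 2 → {Music, Econ, Civics}; time slot 3 → {Latin, Art, History}; time slot 4 → {Geology}. Each listed conflict is separated.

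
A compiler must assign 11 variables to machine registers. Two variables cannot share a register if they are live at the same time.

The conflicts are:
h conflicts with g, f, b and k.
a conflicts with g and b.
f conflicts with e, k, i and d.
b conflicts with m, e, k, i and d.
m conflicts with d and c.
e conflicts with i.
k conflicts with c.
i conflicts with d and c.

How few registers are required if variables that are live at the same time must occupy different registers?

b, i, d pairwise conflict, so at least 3 registers are needed.
3 registers suffice: register 1 → {g, f, b, c}; register 2 → {h, a, m, i}; register 3 → {e, k, d}. Each listed conflict is separated.

3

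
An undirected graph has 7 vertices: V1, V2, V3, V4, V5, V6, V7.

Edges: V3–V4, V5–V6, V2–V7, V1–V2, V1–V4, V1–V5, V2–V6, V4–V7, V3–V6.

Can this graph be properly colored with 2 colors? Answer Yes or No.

No

The cycle V7-V2-V6-V3-V4-V7 has odd length 5, so it cannot be 2-colored; at least 3 colors are needed.
So 2 colors are not enough.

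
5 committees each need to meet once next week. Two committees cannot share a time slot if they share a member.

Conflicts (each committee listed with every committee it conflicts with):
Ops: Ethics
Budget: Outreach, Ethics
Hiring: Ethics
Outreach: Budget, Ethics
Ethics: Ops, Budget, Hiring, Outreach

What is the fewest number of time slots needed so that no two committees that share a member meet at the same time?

Budget, Outreach, Ethics pairwise conflict, so at least 3 time slots are needed.
3 time slots suffice: time slot 1 → {Ethics}; time slot 2 → {Ops, Hiring, Outreach}; time slot 3 → {Budget}. Each listed conflict is separated.

3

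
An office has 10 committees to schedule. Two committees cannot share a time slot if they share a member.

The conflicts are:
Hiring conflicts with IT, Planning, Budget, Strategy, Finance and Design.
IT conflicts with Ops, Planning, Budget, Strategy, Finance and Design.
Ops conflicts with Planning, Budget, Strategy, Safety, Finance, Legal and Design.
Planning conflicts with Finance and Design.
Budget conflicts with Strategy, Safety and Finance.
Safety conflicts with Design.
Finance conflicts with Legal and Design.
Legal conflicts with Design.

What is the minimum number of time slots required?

Hiring, IT, Planning, Finance, Design all conflict with each other, so at least 5 time slots are needed.
5 time slots suffice: time slot 1 → {Hiring, Ops}; time slot 2 → {IT, Safety, Legal}; time slot 3 → {Strategy, Finance}; time slot 4 → {Budget, Design}; time slot 5 → {Planning}. No two conflicting committees share a time slot.

5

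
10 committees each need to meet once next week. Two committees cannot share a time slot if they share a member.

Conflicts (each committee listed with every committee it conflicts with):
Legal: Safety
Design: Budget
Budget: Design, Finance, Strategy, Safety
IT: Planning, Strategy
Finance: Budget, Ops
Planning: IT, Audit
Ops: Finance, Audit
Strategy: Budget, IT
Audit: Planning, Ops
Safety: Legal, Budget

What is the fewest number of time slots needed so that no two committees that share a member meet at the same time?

The cycle Ops-Audit-Planning-IT-Strategy-Budget-Finance-Ops has odd length 7, so it cannot be 2-colored; at least 3 time slots are needed.
3 time slots suffice: time slot 1 → {Legal, Budget, IT, Audit}; time slot 2 → {Design, Finance, Planning, Strategy, Safety}; time slot 3 → {Ops}. No two conflicting committees share a time slot.

3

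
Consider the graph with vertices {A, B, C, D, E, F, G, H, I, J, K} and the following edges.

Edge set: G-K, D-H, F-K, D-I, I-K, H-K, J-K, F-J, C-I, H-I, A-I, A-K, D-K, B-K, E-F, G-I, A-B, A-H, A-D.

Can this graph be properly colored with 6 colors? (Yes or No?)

Yes

The chromatic number is 5. A, D, H, I, K are pairwise adjacent (a clique of size 5), so at least 5 colors are needed.
A valid assignment using 5 colors: A=3, B=2, C=1, D=5, E=1, F=2, G=3, H=4, I=2, J=3, K=1.
Since 6 ≥ 5, a proper 6-coloring certainly exists.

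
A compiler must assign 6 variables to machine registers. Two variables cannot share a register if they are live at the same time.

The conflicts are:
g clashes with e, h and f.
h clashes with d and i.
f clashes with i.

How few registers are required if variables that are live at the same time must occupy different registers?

h and i conflict, so at least 2 registers are needed.
2 registers suffice: register 1 → {e, h, f}; register 2 → {g, d, i}. Every pair that conflicts lands in different registers.

2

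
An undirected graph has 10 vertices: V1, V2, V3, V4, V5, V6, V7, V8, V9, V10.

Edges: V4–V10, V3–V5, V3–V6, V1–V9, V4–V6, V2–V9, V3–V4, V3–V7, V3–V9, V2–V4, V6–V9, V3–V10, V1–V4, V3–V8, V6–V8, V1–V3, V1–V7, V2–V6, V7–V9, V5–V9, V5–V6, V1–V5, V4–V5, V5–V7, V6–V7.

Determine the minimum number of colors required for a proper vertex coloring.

5

V3, V5, V6, V7, V9 form a clique, so at least 5 colors are needed.
One proper 5-coloring: V1=blue, V2=red, V3=red, V4=yellow, V5=green, V6=blue, V7=purple, V8=green, V9=yellow, V10=blue. Every edge joins two different colors.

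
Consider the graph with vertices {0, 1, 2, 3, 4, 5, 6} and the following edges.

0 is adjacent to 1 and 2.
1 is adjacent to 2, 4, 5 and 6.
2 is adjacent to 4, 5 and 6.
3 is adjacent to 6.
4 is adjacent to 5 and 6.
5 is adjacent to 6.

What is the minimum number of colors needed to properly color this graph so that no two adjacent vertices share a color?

5

1, 2, 4, 5, 6 are mutually adjacent (a clique of size 5), so at least 5 colors are needed.
One proper 5-coloring: 0=red, 1=blue, 2=green, 3=blue, 4=purple, 5=yellow, 6=red. No two adjacent vertices share a color.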